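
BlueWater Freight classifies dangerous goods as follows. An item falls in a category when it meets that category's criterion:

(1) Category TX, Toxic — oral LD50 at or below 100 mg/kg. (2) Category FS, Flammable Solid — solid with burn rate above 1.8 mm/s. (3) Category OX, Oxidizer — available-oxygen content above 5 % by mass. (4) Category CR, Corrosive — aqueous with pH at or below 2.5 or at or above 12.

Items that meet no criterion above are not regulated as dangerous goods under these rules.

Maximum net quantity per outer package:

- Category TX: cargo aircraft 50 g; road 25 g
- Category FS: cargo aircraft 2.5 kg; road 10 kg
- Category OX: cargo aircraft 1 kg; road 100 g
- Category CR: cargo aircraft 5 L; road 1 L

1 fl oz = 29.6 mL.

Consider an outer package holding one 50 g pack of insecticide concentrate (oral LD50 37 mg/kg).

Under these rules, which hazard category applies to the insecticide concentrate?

Category TX

Insecticide concentrate: oral LD50 37 mg/kg ≤ 100 mg/kg → Category TX (Toxic).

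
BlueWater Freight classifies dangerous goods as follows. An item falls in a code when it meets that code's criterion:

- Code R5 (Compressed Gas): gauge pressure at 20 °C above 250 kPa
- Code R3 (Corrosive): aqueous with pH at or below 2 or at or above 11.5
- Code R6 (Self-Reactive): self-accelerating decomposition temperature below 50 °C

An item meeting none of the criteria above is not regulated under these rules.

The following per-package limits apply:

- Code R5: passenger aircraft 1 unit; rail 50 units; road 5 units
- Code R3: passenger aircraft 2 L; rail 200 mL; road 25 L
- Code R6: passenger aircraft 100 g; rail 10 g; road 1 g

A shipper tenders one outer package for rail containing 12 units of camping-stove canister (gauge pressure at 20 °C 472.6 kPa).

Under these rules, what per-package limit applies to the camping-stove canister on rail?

50 units

Gauge pressure at 20 °C 472.6 kPa meets the Code R5 criterion (Compressed Gas), so the camping-stove canister is Code R5.
The rail limit for Code R5 is 50 units.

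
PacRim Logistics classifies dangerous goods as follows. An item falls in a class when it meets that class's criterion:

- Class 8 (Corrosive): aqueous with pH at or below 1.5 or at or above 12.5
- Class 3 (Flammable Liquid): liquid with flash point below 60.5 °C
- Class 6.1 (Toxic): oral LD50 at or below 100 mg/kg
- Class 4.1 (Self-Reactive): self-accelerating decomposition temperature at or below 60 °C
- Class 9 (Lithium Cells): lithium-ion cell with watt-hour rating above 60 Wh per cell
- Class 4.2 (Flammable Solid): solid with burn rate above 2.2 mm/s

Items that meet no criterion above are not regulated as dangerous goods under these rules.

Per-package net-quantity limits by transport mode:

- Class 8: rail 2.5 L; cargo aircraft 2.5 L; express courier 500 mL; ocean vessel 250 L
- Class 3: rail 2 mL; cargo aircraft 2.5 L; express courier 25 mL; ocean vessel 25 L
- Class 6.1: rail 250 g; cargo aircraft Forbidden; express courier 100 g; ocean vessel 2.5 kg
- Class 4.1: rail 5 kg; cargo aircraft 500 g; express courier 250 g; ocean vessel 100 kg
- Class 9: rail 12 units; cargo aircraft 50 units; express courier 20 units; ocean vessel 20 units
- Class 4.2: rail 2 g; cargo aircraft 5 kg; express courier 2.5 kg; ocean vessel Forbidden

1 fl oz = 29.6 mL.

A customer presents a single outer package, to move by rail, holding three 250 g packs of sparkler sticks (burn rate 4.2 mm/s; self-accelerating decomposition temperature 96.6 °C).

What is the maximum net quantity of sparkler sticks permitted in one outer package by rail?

2 g

Burn rate 4.2 mm/s meets the Class 4.2 criterion (Flammable Solid), so the sparkler sticks are Class 4.2.
The rail limit for Class 4.2 is 2 g.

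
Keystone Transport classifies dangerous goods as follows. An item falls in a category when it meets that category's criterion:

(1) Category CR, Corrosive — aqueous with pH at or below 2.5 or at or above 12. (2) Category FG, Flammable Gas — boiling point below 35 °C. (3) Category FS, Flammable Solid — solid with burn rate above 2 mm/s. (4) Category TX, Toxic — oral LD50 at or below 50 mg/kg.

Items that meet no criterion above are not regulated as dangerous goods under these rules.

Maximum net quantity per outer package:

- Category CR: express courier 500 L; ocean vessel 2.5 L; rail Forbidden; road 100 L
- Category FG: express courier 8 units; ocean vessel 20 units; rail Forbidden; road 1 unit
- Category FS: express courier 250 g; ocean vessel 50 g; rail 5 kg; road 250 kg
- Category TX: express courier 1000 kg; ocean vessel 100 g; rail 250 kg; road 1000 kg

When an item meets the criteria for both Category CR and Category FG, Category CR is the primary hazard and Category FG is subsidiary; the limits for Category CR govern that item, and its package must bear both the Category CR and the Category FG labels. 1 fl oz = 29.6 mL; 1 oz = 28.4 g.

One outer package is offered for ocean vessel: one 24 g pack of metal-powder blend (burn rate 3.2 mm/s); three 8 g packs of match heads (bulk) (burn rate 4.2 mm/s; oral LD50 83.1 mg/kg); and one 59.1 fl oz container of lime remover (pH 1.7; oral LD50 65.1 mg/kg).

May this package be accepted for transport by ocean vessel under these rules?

Yes

Metal-powder blend: burn rate 3.2 mm/s > 2 mm/s → Category FS (Flammable Solid).
Match heads (bulk): burn rate 4.2 mm/s > 2 mm/s → Category FS (Flammable Solid).
Lime remover: pH 1.7 ≤ 2.5 → Category CR (Corrosive).
Category FS net quantity: 24 g + (three 8 g packs = 24 g) = 48 g.
48 g is within the ocean vessel limit of 50 g for Category FS.
Category CR quantity: one 59.1 fl oz container = 1749.36 mL.
That is within the Category CR ocean vessel limit of 2.5 L.
Every hazard category is within its ocean vessel limit and no segregation rule is violated.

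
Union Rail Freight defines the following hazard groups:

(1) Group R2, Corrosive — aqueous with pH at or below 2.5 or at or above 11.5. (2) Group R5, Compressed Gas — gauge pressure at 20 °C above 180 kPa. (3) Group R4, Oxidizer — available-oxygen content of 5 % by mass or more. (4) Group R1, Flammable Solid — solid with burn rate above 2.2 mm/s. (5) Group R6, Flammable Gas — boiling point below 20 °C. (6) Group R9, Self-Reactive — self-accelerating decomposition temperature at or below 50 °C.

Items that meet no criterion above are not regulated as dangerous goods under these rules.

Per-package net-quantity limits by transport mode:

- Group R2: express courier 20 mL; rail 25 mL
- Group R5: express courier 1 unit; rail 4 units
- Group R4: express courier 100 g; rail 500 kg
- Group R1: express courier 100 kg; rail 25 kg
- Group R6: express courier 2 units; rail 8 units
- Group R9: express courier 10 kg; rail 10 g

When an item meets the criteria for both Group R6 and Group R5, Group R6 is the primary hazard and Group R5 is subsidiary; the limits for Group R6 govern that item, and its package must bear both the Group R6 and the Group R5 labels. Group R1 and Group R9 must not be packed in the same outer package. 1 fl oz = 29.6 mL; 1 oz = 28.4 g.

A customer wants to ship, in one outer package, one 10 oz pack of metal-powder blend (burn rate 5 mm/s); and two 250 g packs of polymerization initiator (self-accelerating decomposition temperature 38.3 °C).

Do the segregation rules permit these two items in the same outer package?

No

With burn rate 5 mm/s (> 2.2 mm/s), the metal-powder blend falls in Group R1.
The polymerization initiator has self-accelerating decomposition temperature 38.3 °C, which is ≤ 50 °C, so it is Group R9 (Self-Reactive).
Group R1 and Group R9 may not share an outer package.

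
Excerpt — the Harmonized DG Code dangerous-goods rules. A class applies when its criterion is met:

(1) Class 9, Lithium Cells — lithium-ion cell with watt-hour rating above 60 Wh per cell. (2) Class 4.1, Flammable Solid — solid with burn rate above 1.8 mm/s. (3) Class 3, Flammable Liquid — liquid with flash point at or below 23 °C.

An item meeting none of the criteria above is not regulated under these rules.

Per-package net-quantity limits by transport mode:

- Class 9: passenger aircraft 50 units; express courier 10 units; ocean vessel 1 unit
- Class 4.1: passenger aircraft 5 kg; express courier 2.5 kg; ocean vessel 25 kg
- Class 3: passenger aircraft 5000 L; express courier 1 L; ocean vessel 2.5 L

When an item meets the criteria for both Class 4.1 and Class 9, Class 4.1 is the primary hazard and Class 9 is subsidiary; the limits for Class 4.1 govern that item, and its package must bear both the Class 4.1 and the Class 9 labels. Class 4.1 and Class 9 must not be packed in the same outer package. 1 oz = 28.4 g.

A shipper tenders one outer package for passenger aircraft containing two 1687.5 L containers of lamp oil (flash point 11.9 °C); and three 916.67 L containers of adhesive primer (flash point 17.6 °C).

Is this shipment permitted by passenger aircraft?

The lamp oil has flash point 11.9 °C, which is ≤ 23 °C, so it is Class 3 (Flammable Liquid).
Adhesive primer: flash point 17.6 °C ≤ 23 °C → Class 3 (Flammable Liquid).
Class 3 net quantity: (two 1687.5 L containers = 3375 L) + (three 916.67 L containers = 2750.01 L) = 6125.01 L.
6125.01 L exceeds the passenger aircraft limit of 5000 L for Class 3.

No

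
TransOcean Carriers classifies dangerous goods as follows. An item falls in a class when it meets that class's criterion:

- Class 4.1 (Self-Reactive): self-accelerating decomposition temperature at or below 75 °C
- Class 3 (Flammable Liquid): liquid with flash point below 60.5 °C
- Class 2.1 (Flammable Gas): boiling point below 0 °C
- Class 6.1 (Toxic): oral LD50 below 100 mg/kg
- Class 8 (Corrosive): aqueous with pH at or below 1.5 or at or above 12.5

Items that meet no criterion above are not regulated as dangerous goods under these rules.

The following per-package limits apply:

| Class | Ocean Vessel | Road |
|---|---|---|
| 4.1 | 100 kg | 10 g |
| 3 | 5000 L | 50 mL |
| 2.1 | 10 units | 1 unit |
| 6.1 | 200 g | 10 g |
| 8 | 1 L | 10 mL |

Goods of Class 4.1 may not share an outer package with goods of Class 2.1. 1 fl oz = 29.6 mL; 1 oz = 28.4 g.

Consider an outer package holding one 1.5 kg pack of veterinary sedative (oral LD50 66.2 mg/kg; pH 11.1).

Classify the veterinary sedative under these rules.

Class 6.1

With oral LD50 66.2 mg/kg (< 100 mg/kg), the veterinary sedative falls in Class 6.1.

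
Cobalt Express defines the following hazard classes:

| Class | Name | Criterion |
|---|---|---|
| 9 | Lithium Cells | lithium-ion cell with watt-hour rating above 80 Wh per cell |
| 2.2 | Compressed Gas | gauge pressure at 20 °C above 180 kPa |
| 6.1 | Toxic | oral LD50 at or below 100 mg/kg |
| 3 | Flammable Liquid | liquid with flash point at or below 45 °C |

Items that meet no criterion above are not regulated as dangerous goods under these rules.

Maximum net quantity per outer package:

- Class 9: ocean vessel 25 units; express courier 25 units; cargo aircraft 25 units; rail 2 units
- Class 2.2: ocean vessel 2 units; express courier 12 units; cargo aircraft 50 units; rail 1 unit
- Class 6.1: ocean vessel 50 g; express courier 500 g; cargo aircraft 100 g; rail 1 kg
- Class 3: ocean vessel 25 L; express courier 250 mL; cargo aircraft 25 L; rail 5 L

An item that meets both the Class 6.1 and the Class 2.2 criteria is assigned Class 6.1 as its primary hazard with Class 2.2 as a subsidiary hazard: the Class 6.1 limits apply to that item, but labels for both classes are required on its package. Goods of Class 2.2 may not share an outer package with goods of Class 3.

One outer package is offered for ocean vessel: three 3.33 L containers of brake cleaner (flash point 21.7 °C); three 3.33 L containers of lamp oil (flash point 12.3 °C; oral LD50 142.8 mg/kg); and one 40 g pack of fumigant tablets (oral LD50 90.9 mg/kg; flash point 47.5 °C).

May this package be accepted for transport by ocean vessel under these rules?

Flash point 21.7 °C meets the Class 3 criterion (Flammable Liquid), so the brake cleaner is Class 3.
With flash point 12.3 °C (≤ 45 °C), the lamp oil falls in Class 3.
Fumigant tablets: oral LD50 90.9 mg/kg ≤ 100 mg/kg → Class 6.1 (Toxic).
Class 3 net quantity: (three 3.33 L containers = 9.99 L) + (three 3.33 L containers = 9.99 L) = 19.98 L.
19.98 L is within the ocean vessel limit of 25 L for Class 3.
Class 6.1 quantity: 40 g.
40 g is within the ocean vessel limit of 50 g for Class 6.1.
The segregation rule (Class 2.2 with Class 3) does not apply to Class 3 with Class 6.1.
Every hazard class is within its ocean vessel limit and no segregation rule is violated.

Yes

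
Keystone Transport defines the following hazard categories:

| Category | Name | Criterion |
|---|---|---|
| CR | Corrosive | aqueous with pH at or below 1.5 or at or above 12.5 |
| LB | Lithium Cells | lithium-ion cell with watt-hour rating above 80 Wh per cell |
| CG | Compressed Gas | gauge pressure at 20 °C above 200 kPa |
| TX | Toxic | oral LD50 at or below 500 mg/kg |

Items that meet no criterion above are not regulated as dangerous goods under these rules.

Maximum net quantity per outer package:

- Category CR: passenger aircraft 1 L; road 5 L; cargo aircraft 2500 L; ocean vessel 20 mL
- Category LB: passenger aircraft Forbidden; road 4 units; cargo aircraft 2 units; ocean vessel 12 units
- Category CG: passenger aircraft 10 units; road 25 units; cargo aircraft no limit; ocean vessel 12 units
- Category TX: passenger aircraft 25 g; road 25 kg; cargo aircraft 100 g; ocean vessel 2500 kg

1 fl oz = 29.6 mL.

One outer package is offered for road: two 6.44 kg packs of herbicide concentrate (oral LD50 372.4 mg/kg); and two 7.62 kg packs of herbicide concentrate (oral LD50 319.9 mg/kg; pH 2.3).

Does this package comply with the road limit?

The herbicide concentrate has oral LD50 372.4 mg/kg, which is ≤ 500 mg/kg, so it is Category TX (Toxic).
With oral LD50 319.9 mg/kg (≤ 500 mg/kg), the herbicide concentrate falls in Category TX.
Total Category TX: (two 6.44 kg packs = 12.88 kg) + (two 7.62 kg packs = 15.24 kg) = 28.12 kg.
That exceeds the Category TX road limit of 25 kg.

No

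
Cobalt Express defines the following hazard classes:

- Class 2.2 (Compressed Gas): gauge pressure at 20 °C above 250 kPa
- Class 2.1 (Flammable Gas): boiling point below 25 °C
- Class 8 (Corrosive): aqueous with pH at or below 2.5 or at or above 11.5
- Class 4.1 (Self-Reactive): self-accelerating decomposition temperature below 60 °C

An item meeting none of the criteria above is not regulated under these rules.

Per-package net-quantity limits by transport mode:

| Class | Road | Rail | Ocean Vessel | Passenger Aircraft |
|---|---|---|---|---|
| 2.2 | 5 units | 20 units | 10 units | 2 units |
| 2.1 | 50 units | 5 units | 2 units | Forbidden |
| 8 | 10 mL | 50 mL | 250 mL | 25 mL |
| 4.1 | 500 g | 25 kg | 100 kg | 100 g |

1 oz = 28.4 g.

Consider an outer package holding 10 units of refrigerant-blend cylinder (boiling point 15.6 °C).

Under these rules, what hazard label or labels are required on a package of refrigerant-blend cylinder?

Class 2.1

Boiling point 15.6 °C meets the Class 2.1 criterion (Flammable Gas), so the refrigerant-blend cylinder is Class 2.1.
Only the Class 2.1 label is required.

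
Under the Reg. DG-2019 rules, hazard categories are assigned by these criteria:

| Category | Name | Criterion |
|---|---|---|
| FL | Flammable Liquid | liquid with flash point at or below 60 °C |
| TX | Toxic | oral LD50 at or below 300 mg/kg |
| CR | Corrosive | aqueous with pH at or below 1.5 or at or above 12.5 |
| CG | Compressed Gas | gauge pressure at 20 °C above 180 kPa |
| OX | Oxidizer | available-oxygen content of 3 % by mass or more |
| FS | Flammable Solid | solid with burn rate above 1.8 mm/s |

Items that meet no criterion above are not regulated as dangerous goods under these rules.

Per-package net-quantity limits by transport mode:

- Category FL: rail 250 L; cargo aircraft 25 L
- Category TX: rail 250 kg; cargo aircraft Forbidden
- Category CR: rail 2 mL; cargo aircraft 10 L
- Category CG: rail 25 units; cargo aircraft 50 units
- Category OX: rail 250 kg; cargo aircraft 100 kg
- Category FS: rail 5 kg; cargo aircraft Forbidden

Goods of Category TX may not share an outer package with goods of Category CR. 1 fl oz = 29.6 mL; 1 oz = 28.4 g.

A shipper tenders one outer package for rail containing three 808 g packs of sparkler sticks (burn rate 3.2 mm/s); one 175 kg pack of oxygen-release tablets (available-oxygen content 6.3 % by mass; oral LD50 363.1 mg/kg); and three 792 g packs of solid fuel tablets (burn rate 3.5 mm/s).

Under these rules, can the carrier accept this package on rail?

Yes

With burn rate 3.2 mm/s (> 1.8 mm/s), the sparkler sticks fall in Category FS.
With available-oxygen content 6.3 % by mass (≥ 3 % by mass), the oxygen-release tablets fall in Category OX.
Burn rate 3.5 mm/s meets the Category FS criterion (Flammable Solid), so the solid fuel tablets are Category FS.
Total Category FS: (three 808 g packs = 2.424 kg) + (three 792 g packs = 2.376 kg) = 4.8 kg.
4.8 kg ≤ 5 kg (rail limit, Category FS) — within limit.
Category OX quantity: 175 kg.
That is within the Category OX rail limit of 250 kg.
The segregation rule (Category TX with Category CR) does not apply to Category FS with Category OX.
Every hazard category is within its rail limit and no segregation rule is violated.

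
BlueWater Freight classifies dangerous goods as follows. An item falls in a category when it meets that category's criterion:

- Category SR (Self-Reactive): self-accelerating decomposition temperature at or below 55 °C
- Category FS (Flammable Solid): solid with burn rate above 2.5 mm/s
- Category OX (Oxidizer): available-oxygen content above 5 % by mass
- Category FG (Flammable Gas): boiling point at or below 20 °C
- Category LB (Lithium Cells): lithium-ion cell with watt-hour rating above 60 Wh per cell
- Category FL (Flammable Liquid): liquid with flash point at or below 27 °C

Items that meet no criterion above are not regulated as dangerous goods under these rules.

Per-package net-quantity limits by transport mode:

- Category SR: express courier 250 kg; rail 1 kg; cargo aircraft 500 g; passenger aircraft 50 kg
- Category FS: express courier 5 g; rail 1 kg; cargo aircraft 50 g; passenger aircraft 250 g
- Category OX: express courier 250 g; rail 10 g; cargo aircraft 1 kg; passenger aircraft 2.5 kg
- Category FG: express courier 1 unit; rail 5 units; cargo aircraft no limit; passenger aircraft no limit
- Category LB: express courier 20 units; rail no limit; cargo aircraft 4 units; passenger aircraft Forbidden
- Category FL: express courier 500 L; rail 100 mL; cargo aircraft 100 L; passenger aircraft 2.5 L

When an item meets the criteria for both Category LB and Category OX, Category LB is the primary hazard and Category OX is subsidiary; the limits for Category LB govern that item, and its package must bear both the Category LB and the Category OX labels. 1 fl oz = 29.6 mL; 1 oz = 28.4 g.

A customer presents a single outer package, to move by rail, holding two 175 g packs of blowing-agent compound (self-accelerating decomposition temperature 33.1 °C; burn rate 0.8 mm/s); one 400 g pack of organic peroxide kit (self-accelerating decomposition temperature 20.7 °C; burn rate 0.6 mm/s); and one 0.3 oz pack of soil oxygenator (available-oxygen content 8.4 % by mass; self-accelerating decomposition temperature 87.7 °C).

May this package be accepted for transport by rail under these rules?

Self-accelerating decomposition temperature 33.1 °C meets the Category SR criterion (Self-Reactive), so the blowing-agent compound is Category SR.
With self-accelerating decomposition temperature 20.7 °C (≤ 55 °C), the organic peroxide kit falls in Category SR.
The soil oxygenator has available-oxygen content 8.4 % by mass, which is > 5 % by mass, so it is Category OX (Oxidizer).
Category OX quantity: one 0.3 oz pack = 8.52 g.
8.52 g is within the rail limit of 10 g for Category OX.
Category SR net quantity: (two 175 g packs = 350 g) + 400 g = 750 g.
750 g ≤ 1 kg (rail limit, Category SR) — within limit.
Every hazard category is within its rail limit and no segregation rule is violated.

Yes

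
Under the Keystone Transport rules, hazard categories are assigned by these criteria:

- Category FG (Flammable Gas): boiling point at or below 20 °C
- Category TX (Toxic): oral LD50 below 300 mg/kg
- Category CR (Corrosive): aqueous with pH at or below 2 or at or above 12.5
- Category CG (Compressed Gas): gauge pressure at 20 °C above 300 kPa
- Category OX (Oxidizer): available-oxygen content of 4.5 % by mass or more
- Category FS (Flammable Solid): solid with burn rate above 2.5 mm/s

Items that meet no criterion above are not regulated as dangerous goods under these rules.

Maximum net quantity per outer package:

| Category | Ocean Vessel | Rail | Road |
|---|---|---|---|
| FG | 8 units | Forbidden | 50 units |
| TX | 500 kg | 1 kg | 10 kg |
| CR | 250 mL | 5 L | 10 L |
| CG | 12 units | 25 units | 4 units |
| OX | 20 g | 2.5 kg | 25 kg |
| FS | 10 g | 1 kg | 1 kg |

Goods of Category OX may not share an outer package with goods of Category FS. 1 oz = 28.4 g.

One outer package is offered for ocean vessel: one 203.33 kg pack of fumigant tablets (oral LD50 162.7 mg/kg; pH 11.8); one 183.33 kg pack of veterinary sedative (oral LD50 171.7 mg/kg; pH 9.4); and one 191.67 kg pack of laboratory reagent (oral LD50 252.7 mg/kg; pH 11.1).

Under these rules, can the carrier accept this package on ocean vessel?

No

With oral LD50 162.7 mg/kg (< 300 mg/kg), the fumigant tablets fall in Category TX.
Veterinary sedative: oral LD50 171.7 mg/kg < 300 mg/kg → Category TX (Toxic).
With oral LD50 252.7 mg/kg (< 300 mg/kg), the laboratory reagent falls in Category TX.
Category TX net quantity: 203.33 kg + 183.33 kg + 191.67 kg = 578.33 kg.
578.33 kg exceeds the ocean vessel limit of 500 kg for Category TX.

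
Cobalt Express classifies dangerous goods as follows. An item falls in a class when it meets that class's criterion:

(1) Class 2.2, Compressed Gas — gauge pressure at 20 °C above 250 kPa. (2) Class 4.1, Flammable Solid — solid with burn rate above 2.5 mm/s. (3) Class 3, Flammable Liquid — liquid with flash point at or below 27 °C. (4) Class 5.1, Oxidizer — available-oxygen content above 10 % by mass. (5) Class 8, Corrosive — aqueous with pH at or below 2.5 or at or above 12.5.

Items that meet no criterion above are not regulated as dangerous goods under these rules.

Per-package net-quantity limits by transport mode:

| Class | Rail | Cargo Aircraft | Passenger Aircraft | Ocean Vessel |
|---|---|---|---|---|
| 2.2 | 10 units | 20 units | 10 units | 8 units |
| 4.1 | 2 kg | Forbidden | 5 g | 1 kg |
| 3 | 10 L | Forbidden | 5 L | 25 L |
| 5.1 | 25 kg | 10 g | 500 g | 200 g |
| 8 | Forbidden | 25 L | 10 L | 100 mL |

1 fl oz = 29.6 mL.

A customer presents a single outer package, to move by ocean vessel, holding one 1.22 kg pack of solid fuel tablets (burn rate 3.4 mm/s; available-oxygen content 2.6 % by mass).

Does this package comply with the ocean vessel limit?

No

Burn rate 3.4 mm/s meets the Class 4.1 criterion (Flammable Solid), so the solid fuel tablets are Class 4.1.
Class 4.1 quantity: 1.22 kg.
1.22 kg exceeds the ocean vessel limit of 1 kg for Class 4.1.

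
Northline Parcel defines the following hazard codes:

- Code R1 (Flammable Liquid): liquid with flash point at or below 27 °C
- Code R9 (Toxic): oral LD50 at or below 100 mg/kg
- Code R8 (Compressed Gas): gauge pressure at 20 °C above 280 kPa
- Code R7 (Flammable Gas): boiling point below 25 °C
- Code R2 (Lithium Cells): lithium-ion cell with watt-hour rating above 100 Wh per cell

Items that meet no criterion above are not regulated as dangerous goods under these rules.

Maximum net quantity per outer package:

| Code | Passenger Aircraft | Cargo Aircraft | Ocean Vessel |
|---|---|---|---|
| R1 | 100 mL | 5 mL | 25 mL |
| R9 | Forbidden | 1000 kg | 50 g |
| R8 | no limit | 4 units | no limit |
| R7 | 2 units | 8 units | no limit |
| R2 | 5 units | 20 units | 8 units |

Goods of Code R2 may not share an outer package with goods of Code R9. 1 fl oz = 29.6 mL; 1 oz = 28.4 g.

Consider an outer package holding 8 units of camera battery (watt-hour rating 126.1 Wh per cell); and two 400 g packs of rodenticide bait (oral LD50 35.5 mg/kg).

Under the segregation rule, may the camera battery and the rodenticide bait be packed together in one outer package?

No

With watt-hour rating 126.1 Wh per cell (> 100 Wh per cell), the camera battery falls in Code R2.
With oral LD50 35.5 mg/kg (≤ 100 mg/kg), the rodenticide bait falls in Code R9.
Code R2 and Code R9 may not share an outer package.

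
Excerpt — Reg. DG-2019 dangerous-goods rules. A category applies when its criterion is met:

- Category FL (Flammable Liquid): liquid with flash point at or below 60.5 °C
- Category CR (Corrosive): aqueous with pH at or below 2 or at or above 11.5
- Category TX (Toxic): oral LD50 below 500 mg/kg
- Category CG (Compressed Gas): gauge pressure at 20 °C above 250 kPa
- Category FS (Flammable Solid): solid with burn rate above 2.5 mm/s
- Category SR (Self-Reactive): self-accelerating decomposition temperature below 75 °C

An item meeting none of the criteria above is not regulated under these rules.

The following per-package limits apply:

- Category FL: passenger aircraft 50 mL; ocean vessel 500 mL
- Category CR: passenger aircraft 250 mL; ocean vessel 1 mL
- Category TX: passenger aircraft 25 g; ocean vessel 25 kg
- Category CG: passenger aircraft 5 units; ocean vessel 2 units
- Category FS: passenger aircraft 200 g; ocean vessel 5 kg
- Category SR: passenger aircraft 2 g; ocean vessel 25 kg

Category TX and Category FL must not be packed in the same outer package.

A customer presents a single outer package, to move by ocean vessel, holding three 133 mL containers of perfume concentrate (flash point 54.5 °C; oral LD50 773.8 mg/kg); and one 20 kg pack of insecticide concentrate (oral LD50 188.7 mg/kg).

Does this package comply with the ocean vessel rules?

No

The perfume concentrate has flash point 54.5 °C, which is ≤ 60.5 °C, so it is Category FL (Flammable Liquid).
With oral LD50 188.7 mg/kg (< 500 mg/kg), the insecticide concentrate falls in Category TX.
Category TX quantity: 20 kg.
That is within the Category TX ocean vessel limit of 25 kg.
Category FL quantity: three 133 mL containers = 399 mL.
399 mL is within the ocean vessel limit of 500 mL for Category FL.
Category TX and Category FL may not share an outer package.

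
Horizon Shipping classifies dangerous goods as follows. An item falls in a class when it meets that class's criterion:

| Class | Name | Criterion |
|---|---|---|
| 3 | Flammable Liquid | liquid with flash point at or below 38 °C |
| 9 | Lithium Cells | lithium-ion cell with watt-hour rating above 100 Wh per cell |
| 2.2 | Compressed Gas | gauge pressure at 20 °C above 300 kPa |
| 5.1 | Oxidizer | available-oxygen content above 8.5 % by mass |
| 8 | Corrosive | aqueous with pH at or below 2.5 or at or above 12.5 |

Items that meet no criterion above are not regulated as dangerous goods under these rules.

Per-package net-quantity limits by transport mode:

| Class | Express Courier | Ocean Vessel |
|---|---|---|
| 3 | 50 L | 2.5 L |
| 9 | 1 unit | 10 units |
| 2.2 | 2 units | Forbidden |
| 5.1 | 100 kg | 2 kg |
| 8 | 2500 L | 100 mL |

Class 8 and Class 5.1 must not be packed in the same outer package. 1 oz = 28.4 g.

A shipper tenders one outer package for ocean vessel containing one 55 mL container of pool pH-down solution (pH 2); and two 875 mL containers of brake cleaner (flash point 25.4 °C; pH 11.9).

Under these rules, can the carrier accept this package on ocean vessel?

The pool pH-down solution has pH 2, which is ≤ 2.5, so it is Class 8 (Corrosive).
Brake cleaner: flash point 25.4 °C ≤ 38 °C → Class 3 (Flammable Liquid).
Class 8 quantity: 55 mL.
That is within the Class 8 ocean vessel limit of 100 mL.
Class 3 quantity: two 875 mL containers = 1.75 L.
That is within the Class 3 ocean vessel limit of 2.5 L.
The segregation rule (Class 8 with Class 5.1) does not apply to Class 8 with Class 3.
Every hazard class is within its ocean vessel limit and no segregation rule is violated.

Yes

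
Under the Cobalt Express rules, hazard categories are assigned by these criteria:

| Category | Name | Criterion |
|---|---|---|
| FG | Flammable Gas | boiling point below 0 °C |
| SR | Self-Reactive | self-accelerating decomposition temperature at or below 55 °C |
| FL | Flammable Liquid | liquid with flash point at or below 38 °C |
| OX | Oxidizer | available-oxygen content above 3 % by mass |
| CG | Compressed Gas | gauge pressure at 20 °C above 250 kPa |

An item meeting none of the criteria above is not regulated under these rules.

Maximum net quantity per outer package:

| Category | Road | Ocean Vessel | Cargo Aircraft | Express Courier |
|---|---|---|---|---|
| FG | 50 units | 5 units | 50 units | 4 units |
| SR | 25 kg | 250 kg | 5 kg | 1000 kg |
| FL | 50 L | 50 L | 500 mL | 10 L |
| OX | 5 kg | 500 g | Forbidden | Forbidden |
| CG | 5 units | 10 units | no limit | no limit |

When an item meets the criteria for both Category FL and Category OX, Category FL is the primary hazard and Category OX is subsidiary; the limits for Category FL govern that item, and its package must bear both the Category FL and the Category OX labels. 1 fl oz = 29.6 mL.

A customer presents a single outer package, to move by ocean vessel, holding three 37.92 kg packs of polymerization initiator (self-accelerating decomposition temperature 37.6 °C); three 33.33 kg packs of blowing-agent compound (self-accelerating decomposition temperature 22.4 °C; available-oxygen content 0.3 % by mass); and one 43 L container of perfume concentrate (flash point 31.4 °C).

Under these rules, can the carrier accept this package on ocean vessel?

The polymerization initiator has self-accelerating decomposition temperature 37.6 °C, which is ≤ 55 °C, so it is Category SR (Self-Reactive).
With self-accelerating decomposition temperature 22.4 °C (≤ 55 °C), the blowing-agent compound falls in Category SR.
The perfume concentrate has flash point 31.4 °C, which is ≤ 38 °C, so it is Category FL (Flammable Liquid).
Category SR net quantity: (three 37.92 kg packs = 113.76 kg) + (three 33.33 kg packs = 99.99 kg) = 213.75 kg.
213.75 kg is within the ocean vessel limit of 250 kg for Category SR.
Category FL quantity: 43 L.
43 L ≤ 50 L (ocean vessel limit, Category FL) — within limit.
Every hazard category is within its ocean vessel limit and no segregation rule is violated.

Yes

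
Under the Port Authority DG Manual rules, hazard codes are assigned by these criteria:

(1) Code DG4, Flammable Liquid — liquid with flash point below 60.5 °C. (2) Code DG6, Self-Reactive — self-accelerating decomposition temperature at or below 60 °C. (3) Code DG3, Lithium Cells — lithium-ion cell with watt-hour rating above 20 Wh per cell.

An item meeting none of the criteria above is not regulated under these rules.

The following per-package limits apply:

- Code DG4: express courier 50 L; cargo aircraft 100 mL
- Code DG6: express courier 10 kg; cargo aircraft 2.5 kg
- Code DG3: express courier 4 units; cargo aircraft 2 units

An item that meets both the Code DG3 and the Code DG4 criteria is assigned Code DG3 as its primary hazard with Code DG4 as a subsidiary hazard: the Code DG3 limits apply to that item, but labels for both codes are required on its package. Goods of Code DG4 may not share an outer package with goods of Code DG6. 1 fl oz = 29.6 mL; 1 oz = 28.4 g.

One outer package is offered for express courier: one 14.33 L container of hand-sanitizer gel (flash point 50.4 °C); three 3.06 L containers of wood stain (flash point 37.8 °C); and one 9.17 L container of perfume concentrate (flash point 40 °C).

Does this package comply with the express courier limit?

Yes

With flash point 50.4 °C (< 60.5 °C), the hand-sanitizer gel falls in Code DG4.
The wood stain has flash point 37.8 °C, which is < 60.5 °C, so it is Code DG4 (Flammable Liquid).
The perfume concentrate has flash point 40 °C, which is < 60.5 °C, so it is Code DG4 (Flammable Liquid).
Code DG4 net quantity: 14.33 L + (three 3.06 L containers = 9.18 L) + 9.17 L = 32.68 L.
32.68 L ≤ 50 L (express courier limit, Code DG4) — within limit.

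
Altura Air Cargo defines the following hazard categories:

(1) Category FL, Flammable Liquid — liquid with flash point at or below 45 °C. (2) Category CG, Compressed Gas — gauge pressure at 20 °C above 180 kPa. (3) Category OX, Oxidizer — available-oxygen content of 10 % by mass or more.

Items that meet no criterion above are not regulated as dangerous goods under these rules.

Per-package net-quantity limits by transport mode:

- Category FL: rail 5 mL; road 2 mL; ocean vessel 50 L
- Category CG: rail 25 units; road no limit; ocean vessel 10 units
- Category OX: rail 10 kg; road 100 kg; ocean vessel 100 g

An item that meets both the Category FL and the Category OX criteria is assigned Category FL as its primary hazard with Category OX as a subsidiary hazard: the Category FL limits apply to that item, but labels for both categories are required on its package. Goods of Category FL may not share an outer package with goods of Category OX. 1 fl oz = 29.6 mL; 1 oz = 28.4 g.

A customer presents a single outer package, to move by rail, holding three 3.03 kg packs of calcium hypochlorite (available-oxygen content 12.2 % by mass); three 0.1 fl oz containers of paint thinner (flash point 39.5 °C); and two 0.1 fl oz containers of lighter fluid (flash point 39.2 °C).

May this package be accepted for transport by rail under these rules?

Available-oxygen content 12.2 % by mass meets the Category OX criterion (Oxidizer), so the calcium hypochlorite is Category OX.
With flash point 39.5 °C (≤ 45 °C), the paint thinner falls in Category FL.
The lighter fluid has flash point 39.2 °C, which is ≤ 45 °C, so it is Category FL (Flammable Liquid).
Total Category FL: (three 0.1 fl oz containers = 8.88 mL) + (two 0.1 fl oz containers = 5.92 mL) = 14.8 mL.
14.8 mL > 5 mL (rail limit, Category FL) — over the limit.
Category OX quantity: three 3.03 kg packs = 9.09 kg.
That is within the Category OX rail limit of 10 kg.
Category FL and Category OX may not share an outer package.

No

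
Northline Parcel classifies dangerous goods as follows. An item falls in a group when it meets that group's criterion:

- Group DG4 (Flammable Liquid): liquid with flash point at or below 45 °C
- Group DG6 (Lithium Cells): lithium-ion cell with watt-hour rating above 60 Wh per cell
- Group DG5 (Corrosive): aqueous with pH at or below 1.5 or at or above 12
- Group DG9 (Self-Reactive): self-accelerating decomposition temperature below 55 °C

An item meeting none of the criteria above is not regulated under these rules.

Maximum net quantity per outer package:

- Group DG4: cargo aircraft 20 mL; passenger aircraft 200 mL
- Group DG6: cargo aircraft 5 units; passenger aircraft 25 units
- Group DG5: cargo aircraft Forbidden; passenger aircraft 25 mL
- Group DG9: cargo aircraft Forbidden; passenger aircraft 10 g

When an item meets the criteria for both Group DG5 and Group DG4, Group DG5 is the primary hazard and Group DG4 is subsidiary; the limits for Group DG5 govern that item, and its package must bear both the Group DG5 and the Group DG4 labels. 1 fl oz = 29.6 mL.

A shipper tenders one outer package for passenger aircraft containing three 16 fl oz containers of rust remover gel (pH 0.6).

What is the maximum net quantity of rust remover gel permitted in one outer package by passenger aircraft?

Rust remover gel: pH 0.6 ≤ 1.5 → Group DG5 (Corrosive).
The passenger aircraft limit for Group DG5 is 25 mL.

25 mL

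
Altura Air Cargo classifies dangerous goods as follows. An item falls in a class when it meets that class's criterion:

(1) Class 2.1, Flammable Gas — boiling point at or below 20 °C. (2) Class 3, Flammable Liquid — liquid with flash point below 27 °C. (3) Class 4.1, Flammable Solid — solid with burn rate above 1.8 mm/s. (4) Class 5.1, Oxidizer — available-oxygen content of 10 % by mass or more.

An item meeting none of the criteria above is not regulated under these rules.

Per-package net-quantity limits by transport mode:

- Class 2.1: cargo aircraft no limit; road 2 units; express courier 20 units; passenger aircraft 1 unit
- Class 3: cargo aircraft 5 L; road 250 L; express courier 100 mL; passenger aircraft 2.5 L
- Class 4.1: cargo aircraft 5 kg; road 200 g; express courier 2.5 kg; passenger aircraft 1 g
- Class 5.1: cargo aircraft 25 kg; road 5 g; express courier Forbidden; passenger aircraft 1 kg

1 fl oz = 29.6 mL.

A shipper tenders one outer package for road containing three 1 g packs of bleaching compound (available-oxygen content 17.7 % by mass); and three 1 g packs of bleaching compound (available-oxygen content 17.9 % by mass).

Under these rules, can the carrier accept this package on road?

With available-oxygen content 17.7 % by mass (≥ 10 % by mass), the bleaching compound falls in Class 5.1.
Available-oxygen content 17.9 % by mass meets the Class 5.1 criterion (Oxidizer), so the bleaching compound is Class 5.1.
Total Class 5.1: (three 1 g packs = 3 g) + (three 1 g packs = 3 g) = 6 g.
6 g > 5 g (road limit, Class 5.1) — over the limit.

No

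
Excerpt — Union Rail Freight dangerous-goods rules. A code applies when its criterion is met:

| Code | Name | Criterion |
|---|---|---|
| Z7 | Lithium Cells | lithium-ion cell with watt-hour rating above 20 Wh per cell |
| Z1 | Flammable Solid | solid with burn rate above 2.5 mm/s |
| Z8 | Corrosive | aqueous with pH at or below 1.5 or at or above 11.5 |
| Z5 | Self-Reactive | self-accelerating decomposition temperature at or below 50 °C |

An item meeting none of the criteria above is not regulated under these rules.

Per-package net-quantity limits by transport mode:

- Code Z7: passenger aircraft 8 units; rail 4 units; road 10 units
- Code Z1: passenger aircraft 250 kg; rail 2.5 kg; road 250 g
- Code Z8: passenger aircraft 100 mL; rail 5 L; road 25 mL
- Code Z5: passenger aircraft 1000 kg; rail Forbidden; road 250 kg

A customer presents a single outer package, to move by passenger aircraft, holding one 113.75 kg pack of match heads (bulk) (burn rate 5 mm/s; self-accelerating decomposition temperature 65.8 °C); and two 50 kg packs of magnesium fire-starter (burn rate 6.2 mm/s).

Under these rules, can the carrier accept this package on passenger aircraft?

Yes

The match heads (bulk) have burn rate 5 mm/s, which is > 2.5 mm/s, so they are Code Z1 (Flammable Solid).
The magnesium fire-starter has burn rate 6.2 mm/s, which is > 2.5 mm/s, so it is Code Z1 (Flammable Solid).
Total Code Z1: 113.75 kg + (two 50 kg packs = 100 kg) = 213.75 kg.
213.75 kg is within the passenger aircraft limit of 250 kg for Code Z1.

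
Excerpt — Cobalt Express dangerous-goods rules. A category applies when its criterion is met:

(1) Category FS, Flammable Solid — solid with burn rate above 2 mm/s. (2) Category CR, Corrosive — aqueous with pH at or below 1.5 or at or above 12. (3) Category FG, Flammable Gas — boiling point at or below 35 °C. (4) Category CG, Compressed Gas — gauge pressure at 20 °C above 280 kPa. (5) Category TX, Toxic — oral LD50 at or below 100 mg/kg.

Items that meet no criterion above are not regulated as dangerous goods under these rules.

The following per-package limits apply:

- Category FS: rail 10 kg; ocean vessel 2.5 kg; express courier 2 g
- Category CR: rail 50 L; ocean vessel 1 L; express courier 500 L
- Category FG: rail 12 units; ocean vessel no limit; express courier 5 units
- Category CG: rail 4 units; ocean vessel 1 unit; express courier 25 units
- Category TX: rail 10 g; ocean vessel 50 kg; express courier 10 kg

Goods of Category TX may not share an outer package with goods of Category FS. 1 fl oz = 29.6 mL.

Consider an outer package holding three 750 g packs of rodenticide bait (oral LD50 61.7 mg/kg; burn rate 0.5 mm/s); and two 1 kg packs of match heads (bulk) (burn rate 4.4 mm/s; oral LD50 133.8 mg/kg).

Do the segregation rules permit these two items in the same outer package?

With oral LD50 61.7 mg/kg (≤ 100 mg/kg), the rodenticide bait falls in Category TX.
With burn rate 4.4 mm/s (> 2 mm/s), the match heads (bulk) fall in Category FS.
Category TX and Category FS may not share an outer package.

No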